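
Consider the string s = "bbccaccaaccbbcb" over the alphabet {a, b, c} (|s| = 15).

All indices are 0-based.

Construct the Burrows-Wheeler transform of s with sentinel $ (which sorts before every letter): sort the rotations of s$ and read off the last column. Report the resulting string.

bccacc$bbccbcaba

rank  rotation          last
    0  $bbccaccaaccbbcb  b
    1  aaccbbcb$bbccacc  c
    2  accaaccbbcb$bbcc  c
    3  accbbcb$bbccacca  a
    4  b$bbccaccaaccbbc  c
    5  bbcb$bbccaccaacc  c
    6  bbccaccaaccbbcb$  $
    7  bcb$bbccaccaaccb  b
    8  bccaccaaccbbcb$b  b
    9  caaccbbcb$bbccac  c
   10  caccaaccbbcb$bbc  c
   11  cb$bbccaccaaccbb  b
   12  cbbcb$bbccaccaac  c
   13  ccaaccbbcb$bbcca  a
   14  ccaccaaccbbcb$bb  b
   15  ccbbcb$bbccaccaa  a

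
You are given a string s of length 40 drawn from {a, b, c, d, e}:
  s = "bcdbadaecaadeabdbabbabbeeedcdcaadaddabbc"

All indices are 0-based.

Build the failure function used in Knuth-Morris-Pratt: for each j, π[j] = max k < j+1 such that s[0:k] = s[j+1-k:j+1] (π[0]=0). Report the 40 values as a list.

[0, 0, 0, 1, 0, 0, 0, 0, 0, 0, 0, 0, 0, 0, 1, 0, 1, 0, 1, 1, 0, 1, 1, 0, 0, 0, 0, 0, 0, 0, 0, 0, 0, 0, 0, 0, 0, 1, 1, 2]

π[0] = 0
j=1 s[j]='c': π[1]=0 (border '')
j=2 s[j]='d': π[2]=0 (border '')
j=3 s[j]='b': π[3]=1 (border 'b')
j=4 s[j]='a': k: 1→0; π[4]=0 (border '')
j=5 s[j]='d': π[5]=0 (border '')
j=6 s[j]='a': π[6]=0 (border '')
j=7 s[j]='e': π[7]=0 (border '')
j=8 s[j]='c': π[8]=0 (border '')
j=9 s[j]='a': π[9]=0 (border '')
j=10 s[j]='a': π[10]=0 (border '')
j=11 s[j]='d': π[11]=0 (border '')
j=12 s[j]='e': π[12]=0 (border '')
j=13 s[j]='a': π[13]=0 (border '')
j=14 s[j]='b': π[14]=1 (border 'b')
j=15 s[j]='d': k: 1→0; π[15]=0 (border '')
j=16 s[j]='b': π[16]=1 (border 'b')
j=17 s[j]='a': k: 1→0; π[17]=0 (border '')
j=18 s[j]='b': π[18]=1 (border 'b')
j=19 s[j]='b': k: 1→0; π[19]=1 (border 'b')
j=20 s[j]='a': k: 1→0; π[20]=0 (border '')
j=21 s[j]='b': π[21]=1 (border 'b')
j=22 s[j]='b': k: 1→0; π[22]=1 (border 'b')
j=23 s[j]='e': k: 1→0; π[23]=0 (border '')
j=24 s[j]='e': π[24]=0 (border '')
j=25 s[j]='e': π[25]=0 (border '')
j=26 s[j]='d': π[26]=0 (border '')
j=27 s[j]='c': π[27]=0 (border '')
j=28 s[j]='d': π[28]=0 (border '')
j=29 s[j]='c': π[29]=0 (border '')
j=30 s[j]='a': π[30]=0 (border '')
j=31 s[j]='a': π[31]=0 (border '')
j=32 s[j]='d': π[32]=0 (border '')
j=33 s[j]='a': π[33]=0 (border '')
j=34 s[j]='d': π[34]=0 (border '')
j=35 s[j]='d': π[35]=0 (border '')
j=36 s[j]='a': π[36]=0 (border '')
j=37 s[j]='b': π[37]=1 (border 'b')
j=38 s[j]='b': k: 1→0; π[38]=1 (border 'b')
j=39 s[j]='c': π[39]=2 (border 'bc')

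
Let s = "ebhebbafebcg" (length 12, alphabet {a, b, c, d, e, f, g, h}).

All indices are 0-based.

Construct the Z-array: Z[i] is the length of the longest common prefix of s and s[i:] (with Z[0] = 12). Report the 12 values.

[12, 0, 0, 2, 0, 0, 0, 0, 2, 0, 0, 0]

Z[0]=12
i=1: fresh scan; Z[1]=0
i=2: fresh scan; Z[2]=0
i=3: fresh scan; Z[3]=2 extend→box=[3,5)
i=4: min(r-i=1, Z[1]=0)=0; Z[4]=0
i=5: fresh scan; Z[5]=0
i=6: fresh scan; Z[6]=0
i=7: fresh scan; Z[7]=0
i=8: fresh scan; Z[8]=2 extend→box=[8,10)
i=9: min(r-i=1, Z[1]=0)=0; Z[9]=0
i=10: fresh scan; Z[10]=0
i=11: fresh scan; Z[11]=0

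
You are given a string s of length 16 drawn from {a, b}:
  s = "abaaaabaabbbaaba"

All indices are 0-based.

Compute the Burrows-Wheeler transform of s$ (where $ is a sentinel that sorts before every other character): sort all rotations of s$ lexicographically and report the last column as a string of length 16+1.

rank  rotation           last
    0  $abaaaabaabbbaaba  a
    1  a$abaaaabaabbbaab  b
    2  aaaabaabbbaaba$ab  b
    3  aaabaabbbaaba$aba  a
    4  aaba$abaaaabaabbb  b
    5  aabaabbbaaba$abaa  a
    6  aabbbaaba$abaaaab  b
    7  aba$abaaaabaabbba  a
    8  abaaaabaabbbaaba$  $
    9  abaabbbaaba$abaaa  a
   10  abbbaaba$abaaaaba  a
   11  ba$abaaaabaabbbaa  a
   12  baaaabaabbbaaba$a  a
   13  baaba$abaaaabaabb  b
   14  baabbbaaba$abaaaa  a
   15  bbaaba$abaaaabaab  b
   16  bbbaaba$abaaaabaa  a

abbababa$aaaababa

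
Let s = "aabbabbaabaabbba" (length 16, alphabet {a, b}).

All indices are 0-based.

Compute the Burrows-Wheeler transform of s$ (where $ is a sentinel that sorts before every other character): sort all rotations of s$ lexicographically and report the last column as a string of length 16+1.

rank  rotation           last
    0  $aabbabbaabaabbba  a
    1  a$aabbabbaabaabbb  b
    2  aabaabbba$aabbabb  b
    3  aabbabbaabaabbba$  $
    4  aabbba$aabbabbaab  b
    5  abaabbba$aabbabba  a
    6  abbaabaabbba$aabb  b
    7  abbabbaabaabbba$a  a
    8  abbba$aabbabbaaba  a
    9  ba$aabbabbaabaabb  b
   10  baabaabbba$aabbab  b
   11  baabbba$aabbabbaa  a
   12  babbaabaabbba$aab  b
   13  bba$aabbabbaabaab  b
   14  bbaabaabbba$aabba  a
   15  bbabbaabaabbba$aa  a
   16  bbba$aabbabbaabaa  a

abb$babaabbabbaaa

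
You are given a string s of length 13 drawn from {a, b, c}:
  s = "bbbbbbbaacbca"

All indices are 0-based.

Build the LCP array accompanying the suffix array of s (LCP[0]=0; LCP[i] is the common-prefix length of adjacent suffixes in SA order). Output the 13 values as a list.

sorted suffixes:
  #0 SA[0]=12  'a'
  #1 SA[1]=7  'aacbca'
  #2 SA[2]=8  'acbca'
  #3 SA[3]=6  'baacbca'
  #4 SA[4]=5  'bbaacbca'
  #5 SA[5]=4  'bbbaacbca'
  #6 SA[6]=3  'bbbbaacbca'
  #7 SA[7]=2  'bbbbbaacbca'
  #8 SA[8]=1  'bbbbbbaacbca'
  #9 SA[9]=0  'bbbbbbbaacbca'
  #10 SA[10]=10  'bca'
  #11 SA[11]=11  'ca'
  #12 SA[12]=9  'cbca'

SA = [12, 7, 8, 6, 5, 4, 3, 2, 1, 0, 10, 11, 9]
[i] adj suffixes → lcp
  [1] 12/7 → 1 ('a')
  [2] 7/8 → 1 ('a')
  [3] 8/6 → 0 ('')
  [4] 6/5 → 1 ('b')
  [5] 5/4 → 2 ('bb')
  [6] 4/3 → 3 ('bbb')
  [7] 3/2 → 4 ('bbbb')
  [8] 2/1 → 5 ('bbbbb')
  [9] 1/0 → 6 ('bbbbbb')
  [10] 0/10 → 1 ('b')
  [11] 10/11 → 0 ('')
  [12] 11/9 → 1 ('c')

[0, 1, 1, 0, 1, 2, 3, 4, 5, 6, 1, 0, 1]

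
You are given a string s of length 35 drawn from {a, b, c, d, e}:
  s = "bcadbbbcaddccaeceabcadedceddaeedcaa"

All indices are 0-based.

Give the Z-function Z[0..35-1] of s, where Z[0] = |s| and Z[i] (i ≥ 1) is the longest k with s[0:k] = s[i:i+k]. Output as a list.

[35, 0, 0, 0, 1, 1, 4, 0, 0, 0, 0, 0, 0, 0, 0, 0, 0, 0, 4, 0, 0, 0, 0, 0, 0, 0, 0, 0, 0, 0, 0, 0, 0, 0, 0]

Z[0]=35
i=1: outside box; Z[1]=0
i=2: outside box; Z[2]=0
i=3: outside box; Z[3]=0
i=4: outside box; Z[4]=1 scan→box=[4,5)
i=5: outside box; Z[5]=1 scan→box=[5,6)
i=6: outside box; Z[6]=4 scan→box=[6,10)
i=7: min(r-i=3, Z[1]=0)=0; Z[7]=0
i=8: min(r-i=2, Z[2]=0)=0; Z[8]=0
i=9: min(r-i=1, Z[3]=0)=0; Z[9]=0
i=10: outside box; Z[10]=0
i=11: outside box; Z[11]=0
i=12: outside box; Z[12]=0
i=13: outside box; Z[13]=0
i=14: outside box; Z[14]=0
i=15: outside box; Z[15]=0
i=16: outside box; Z[16]=0
i=17: outside box; Z[17]=0
i=18: outside box; Z[18]=4 scan→box=[18,22)
i=19: min(r-i=3, Z[1]=0)=0; Z[19]=0
i=20: min(r-i=2, Z[2]=0)=0; Z[20]=0
i=21: min(r-i=1, Z[3]=0)=0; Z[21]=0
i=22: outside box; Z[22]=0
i=23: outside box; Z[23]=0
i=24: outside box; Z[24]=0
i=25: outside box; Z[25]=0
i=26: outside box; Z[26]=0
i=27: outside box; Z[27]=0
i=28: outside box; Z[28]=0
i=29: outside box; Z[29]=0
i=30: outside box; Z[30]=0
i=31: outside box; Z[31]=0
i=32: outside box; Z[32]=0
i=33: outside box; Z[33]=0
i=34: outside box; Z[34]=0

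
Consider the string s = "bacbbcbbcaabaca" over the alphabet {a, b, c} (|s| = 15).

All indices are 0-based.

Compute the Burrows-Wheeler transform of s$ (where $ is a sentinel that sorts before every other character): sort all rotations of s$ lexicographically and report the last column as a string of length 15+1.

accabba$ccbbabba

rank  rotation          last
    0  $bacbbcbbcaabaca  a
    1  a$bacbbcbbcaabac  c
    2  aabaca$bacbbcbbc  c
    3  abaca$bacbbcbbca  a
    4  aca$bacbbcbbcaab  b
    5  acbbcbbcaabaca$b  b
    6  baca$bacbbcbbcaa  a
    7  bacbbcbbcaabaca$  $
    8  bbcaabaca$bacbbc  c
    9  bbcbbcaabaca$bac  c
   10  bcaabaca$bacbbcb  b
   11  bcbbcaabaca$bacb  b
   12  ca$bacbbcbbcaaba  a
   13  caabaca$bacbbcbb  b
   14  cbbcaabaca$bacbb  b
   15  cbbcbbcaabaca$ba  a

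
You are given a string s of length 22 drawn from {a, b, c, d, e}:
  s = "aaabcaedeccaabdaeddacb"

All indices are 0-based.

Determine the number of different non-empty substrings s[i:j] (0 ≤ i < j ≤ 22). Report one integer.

227

rank | idx | suffix
   0 |   0 | aaabcaedeccaabdaeddacb
   1 |   1 | aabcaedeccaabdaeddacb
   2 |  11 | aabdaeddacb
   3 |   2 | abcaedeccaabdaeddacb
   4 |  12 | abdaeddacb
   5 |  19 | acb
   6 |  15 | aeddacb
   7 |   5 | aedeccaabdaeddacb
   8 |  21 | b
   9 |   3 | bcaedeccaabdaeddacb
  10 |  13 | bdaeddacb
  11 |  10 | caabdaeddacb
  12 |   4 | caedeccaabdaeddacb
  13 |  20 | cb
  14 |   9 | ccaabdaeddacb
  15 |  18 | dacb
  16 |  14 | daeddacb
  17 |  17 | ddacb
  18 |   7 | deccaabdaeddacb
  19 |   8 | eccaabdaeddacb
  20 |  16 | eddacb
  21 |   6 | edeccaabdaeddacb

SA = [0, 1, 11, 2, 12, 19, 15, 5, 21, 3, 13, 10, 4, 20, 9, 18, 14, 17, 7, 8, 16, 6]
rank  pair      lcp
   1  s[0:],s[1:]  2  'aa'
   2  s[1:],s[11:]  3  'aab'
   3  s[11:],s[2:]  1  'a'
   4  s[2:],s[12:]  2  'ab'
   5  s[12:],s[19:]  1  'a'
   6  s[19:],s[15:]  1  'a'
   7  s[15:],s[5:]  3  'aed'
   8  s[5:],s[21:]  0  ''
   9  s[21:],s[3:]  1  'b'
  10  s[3:],s[13:]  1  'b'
  11  s[13:],s[10:]  0  ''
  12  s[10:],s[4:]  2  'ca'
  13  s[4:],s[20:]  1  'c'
  14  s[20:],s[9:]  1  'c'
  15  s[9:],s[18:]  0  ''
  16  s[18:],s[14:]  2  'da'
  17  s[14:],s[17:]  1  'd'
  18  s[17:],s[7:]  1  'd'
  19  s[7:],s[8:]  0  ''
  20  s[8:],s[16:]  1  'e'
  21  s[16:],s[6:]  2  'ed'

n(n+1)/2 = 22·23/2 = 253
Σ LCP = 0 + 2 + 3 + 1 + 2 + 1 + 1 + 3 + 0 + 1 + 1 + 0 + 2 + 1 + 1 + 0 + 2 + 1 + 1 + 0 + 1 + 2 = 26
distinct = 253 − 26 = 227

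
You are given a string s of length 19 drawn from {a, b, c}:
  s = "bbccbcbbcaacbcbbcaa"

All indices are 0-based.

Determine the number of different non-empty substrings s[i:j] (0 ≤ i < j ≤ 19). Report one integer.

sorted suffixes:
  #0 SA[0]=18  'a'
  #1 SA[1]=17  'aa'
  #2 SA[2]=9  'aacbcbbcaa'
  #3 SA[3]=10  'acbcbbcaa'
  #4 SA[4]=14  'bbcaa'
  #5 SA[5]=6  'bbcaacbcbbcaa'
  #6 SA[6]=0  'bbccbcbbcaacbcbbcaa'
  #7 SA[7]=15  'bcaa'
  #8 SA[8]=7  'bcaacbcbbcaa'
  #9 SA[9]=12  'bcbbcaa'
  #10 SA[10]=4  'bcbbcaacbcbbcaa'
  #11 SA[11]=1  'bccbcbbcaacbcbbcaa'
  #12 SA[12]=16  'caa'
  #13 SA[13]=8  'caacbcbbcaa'
  #14 SA[14]=13  'cbbcaa'
  #15 SA[15]=5  'cbbcaacbcbbcaa'
  #16 SA[16]=11  'cbcbbcaa'
  #17 SA[17]=3  'cbcbbcaacbcbbcaa'
  #18 SA[18]=2  'ccbcbbcaacbcbbcaa'

SA = [18, 17, 9, 10, 14, 6, 0, 15, 7, 12, 4, 1, 16, 8, 13, 5, 11, 3, 2]
i: (SA[i-1],SA[i]) lcp shared
  1: (18,17) 1 'a'
  2: (17,9) 2 'aa'
  3: (9,10) 1 'a'
  4: (10,14) 0 ''
  5: (14,6) 5 'bbcaa'
  6: (6,0) 3 'bbc'
  7: (0,15) 1 'b'
  8: (15,7) 4 'bcaa'
  9: (7,12) 2 'bc'
  10: (12,4) 7 'bcbbcaa'
  11: (4,1) 2 'bc'
  12: (1,16) 0 ''
  13: (16,8) 3 'caa'
  14: (8,13) 1 'c'
  15: (13,5) 6 'cbbcaa'
  16: (5,11) 2 'cb'
  17: (11,3) 8 'cbcbbcaa'
  18: (3,2) 1 'c'

n(n+1)/2 = 19·20/2 = 190
Σ LCP = 0 + 1 + 2 + 1 + 0 + 5 + 3 + 1 + 4 + 2 + 7 + 2 + 0 + 3 + 1 + 6 + 2 + 8 + 1 = 49
distinct = 190 − 49 = 141

141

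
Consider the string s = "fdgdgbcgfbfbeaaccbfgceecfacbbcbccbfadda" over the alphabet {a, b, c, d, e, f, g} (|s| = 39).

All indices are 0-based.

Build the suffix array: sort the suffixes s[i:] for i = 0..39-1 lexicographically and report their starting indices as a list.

[38, 13, 25, 14, 35, 27, 28, 30, 5, 11, 33, 9, 17, 26, 29, 32, 16, 31, 15, 20, 23, 6, 37, 36, 3, 1, 12, 22, 21, 24, 34, 10, 8, 0, 18, 4, 19, 2, 7]

rank | idx | suffix
   0 |  38 | a
   1 |  13 | aaccbfgceecfacbbcbccbfadda
   2 |  25 | acbbcbccbfadda
   3 |  14 | accbfgceecfacbbcbccbfadda
   4 |  35 | adda
   5 |  27 | bbcbccbfadda
   6 |  28 | bcbccbfadda
   7 |  30 | bccbfadda
   8 |   5 | bcgfbfbeaaccbfgceecfacbbcbccbfadda
   9 |  11 | beaaccbfgceecfacbbcbccbfadda
  10 |  33 | bfadda
  11 |   9 | bfbeaaccbfgceecfacbbcbccbfadda
  12 |  17 | bfgceecfacbbcbccbfadda
  13 |  26 | cbbcbccbfadda
  14 |  29 | cbccbfadda
  15 |  32 | cbfadda
  16 |  16 | cbfgceecfacbbcbccbfadda
  17 |  31 | ccbfadda
  18 |  15 | ccbfgceecfacbbcbccbfadda
  19 |  20 | ceecfacbbcbccbfadda
  20 |  23 | cfacbbcbccbfadda
  21 |   6 | cgfbfbeaaccbfgceecfacbbcbccbfadda
  22 |  37 | da
  23 |  36 | dda
  24 |   3 | dgbcgfbfbeaaccbfgceecfacbbcbccbfadda
  25 |   1 | dgdgbcgfbfbeaaccbfgceecfacbbcbccbfadda
  26 |  12 | eaaccbfgceecfacbbcbccbfadda
  27 |  22 | ecfacbbcbccbfadda
  28 |  21 | eecfacbbcbccbfadda
  29 |  24 | facbbcbccbfadda
  30 |  34 | fadda
  31 |  10 | fbeaaccbfgceecfacbbcbccbfadda
  32 |   8 | fbfbeaaccbfgceecfacbbcbccbfadda
  33 |   0 | fdgdgbcgfbfbeaaccbfgceecfacbbcbccbfadda
  34 |  18 | fgceecfacbbcbccbfadda
  35 |   4 | gbcgfbfbeaaccbfgceecfacbbcbccbfadda
  36 |  19 | gceecfacbbcbccbfadda
  37 |   2 | gdgbcgfbfbeaaccbfgceecfacbbcbccbfadda
  38 |   7 | gfbfbeaaccbfgceecfacbbcbccbfadda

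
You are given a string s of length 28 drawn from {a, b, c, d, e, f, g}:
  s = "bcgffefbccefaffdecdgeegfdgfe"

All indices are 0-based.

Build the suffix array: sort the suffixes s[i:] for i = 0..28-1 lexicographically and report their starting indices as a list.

rank→(start, suffix):
  0 → (12, 'affdecdgeegfdgfe')
  1 → (7, 'bccefaffdecdgeegfdgfe')
  2 → (0, 'bcgffefbccefaffdecdgeegfdgfe')
  3 → (8, 'ccefaffdecdgeegfdgfe')
  4 → (17, 'cdgeegfdgfe')
  5 → (9, 'cefaffdecdgeegfdgfe')
  6 → (1, 'cgffefbccefaffdecdgeegfdgfe')
  7 → (15, 'decdgeegfdgfe')
  8 → (18, 'dgeegfdgfe')
  9 → (24, 'dgfe')
  10 → (27, 'e')
  11 → (16, 'ecdgeegfdgfe')
  12 → (20, 'eegfdgfe')
  13 → (10, 'efaffdecdgeegfdgfe')
  14 → (5, 'efbccefaffdecdgeegfdgfe')
  15 → (21, 'egfdgfe')
  16 → (11, 'faffdecdgeegfdgfe')
  17 → (6, 'fbccefaffdecdgeegfdgfe')
  18 → (14, 'fdecdgeegfdgfe')
  19 → (23, 'fdgfe')
  20 → (26, 'fe')
  21 → (4, 'fefbccefaffdecdgeegfdgfe')
  22 → (13, 'ffdecdgeegfdgfe')
  23 → (3, 'ffefbccefaffdecdgeegfdgfe')
  24 → (19, 'geegfdgfe')
  25 → (22, 'gfdgfe')
  26 → (25, 'gfe')
  27 → (2, 'gffefbccefaffdecdgeegfdgfe')

[12, 7, 0, 8, 17, 9, 1, 15, 18, 24, 27, 16, 20, 10, 5, 21, 11, 6, 14, 23, 26, 4, 13, 3, 19, 22, 25, 2]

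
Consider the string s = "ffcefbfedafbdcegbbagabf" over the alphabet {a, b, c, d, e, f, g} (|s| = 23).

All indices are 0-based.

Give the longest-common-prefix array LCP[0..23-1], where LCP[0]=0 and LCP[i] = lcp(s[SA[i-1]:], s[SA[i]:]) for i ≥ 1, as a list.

rank→(start, suffix):
  0 → (20, 'abf')
  1 → (9, 'afbdcegbbagabf')
  2 → (18, 'agabf')
  3 → (17, 'bagabf')
  4 → (16, 'bbagabf')
  5 → (11, 'bdcegbbagabf')
  6 → (21, 'bf')
  7 → (5, 'bfedafbdcegbbagabf')
  8 → (2, 'cefbfedafbdcegbbagabf')
  9 → (13, 'cegbbagabf')
  10 → (8, 'dafbdcegbbagabf')
  11 → (12, 'dcegbbagabf')
  12 → (7, 'edafbdcegbbagabf')
  13 → (3, 'efbfedafbdcegbbagabf')
  14 → (14, 'egbbagabf')
  15 → (22, 'f')
  16 → (10, 'fbdcegbbagabf')
  17 → (4, 'fbfedafbdcegbbagabf')
  18 → (1, 'fcefbfedafbdcegbbagabf')
  19 → (6, 'fedafbdcegbbagabf')
  20 → (0, 'ffcefbfedafbdcegbbagabf')
  21 → (19, 'gabf')
  22 → (15, 'gbbagabf')

SA = [20, 9, 18, 17, 16, 11, 21, 5, 2, 13, 8, 12, 7, 3, 14, 22, 10, 4, 1, 6, 0, 19, 15]
i: (SA[i-1],SA[i]) lcp shared
  1: (20,9) 1 'a'
  2: (9,18) 1 'a'
  3: (18,17) 0 ''
  4: (17,16) 1 'b'
  5: (16,11) 1 'b'
  6: (11,21) 1 'b'
  7: (21,5) 2 'bf'
  8: (5,2) 0 ''
  9: (2,13) 2 'ce'
  10: (13,8) 0 ''
  11: (8,12) 1 'd'
  12: (12,7) 0 ''
  13: (7,3) 1 'e'
  14: (3,14) 1 'e'
  15: (14,22) 0 ''
  16: (22,10) 1 'f'
  17: (10,4) 2 'fb'
  18: (4,1) 1 'f'
  19: (1,6) 1 'f'
  20: (6,0) 1 'f'
  21: (0,19) 0 ''
  22: (19,15) 1 'g'

[0, 1, 1, 0, 1, 1, 1, 2, 0, 2, 0, 1, 0, 1, 1, 0, 1, 2, 1, 1, 1, 0, 1]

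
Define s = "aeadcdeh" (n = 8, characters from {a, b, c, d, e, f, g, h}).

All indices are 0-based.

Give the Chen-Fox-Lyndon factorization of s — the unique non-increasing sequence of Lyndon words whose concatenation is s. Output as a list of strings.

["ae", "adcdeh"]

emit factor 1: 'ae' (i=0, period=2)
emit factor 2: 'adcdeh' (i=2, period=6)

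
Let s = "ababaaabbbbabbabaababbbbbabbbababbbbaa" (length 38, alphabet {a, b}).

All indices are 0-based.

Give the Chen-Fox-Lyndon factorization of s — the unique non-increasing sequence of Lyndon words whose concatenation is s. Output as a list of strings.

["ab", "ab", "aaabbbbabbabaababbbbbabbbababbbb", "a", "a"]

emit factor 1: 'ab' (i=0, period=2)
emit factor 2: 'ab' (i=2, period=2)
emit factor 3: 'aaabbbbabbabaababbbbbabbbababbbb' (i=4, period=32)
emit factor 4: 'a' (i=36, period=1)
emit factor 5: 'a' (i=37, period=1)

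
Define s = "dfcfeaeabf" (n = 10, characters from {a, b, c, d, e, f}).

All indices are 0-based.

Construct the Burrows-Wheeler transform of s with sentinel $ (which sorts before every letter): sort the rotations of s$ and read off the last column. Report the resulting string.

rank  rotation     last
    0  $dfcfeaeabf  f
    1  abf$dfcfeae  e
    2  aeabf$dfcfe  e
    3  bf$dfcfeaea  a
    4  cfeaeabf$df  f
    5  dfcfeaeabf$  $
    6  eabf$dfcfea  a
    7  eaeabf$dfcf  f
    8  f$dfcfeaeab  b
    9  fcfeaeabf$d  d
   10  feaeabf$dfc  c

feeaf$afbdc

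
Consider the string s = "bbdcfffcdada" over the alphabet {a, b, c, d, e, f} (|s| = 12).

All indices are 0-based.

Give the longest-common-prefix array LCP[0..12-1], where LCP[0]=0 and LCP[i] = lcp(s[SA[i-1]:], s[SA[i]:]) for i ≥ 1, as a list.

[0, 1, 0, 1, 0, 1, 0, 2, 1, 0, 1, 2]

sorted suffixes:
  #0 SA[0]=11  'a'
  #1 SA[1]=9  'ada'
  #2 SA[2]=0  'bbdcfffcdada'
  #3 SA[3]=1  'bdcfffcdada'
  #4 SA[4]=7  'cdada'
  #5 SA[5]=3  'cfffcdada'
  #6 SA[6]=10  'da'
  #7 SA[7]=8  'dada'
  #8 SA[8]=2  'dcfffcdada'
  #9 SA[9]=6  'fcdada'
  #10 SA[10]=5  'ffcdada'
  #11 SA[11]=4  'fffcdada'

SA = [11, 9, 0, 1, 7, 3, 10, 8, 2, 6, 5, 4]
[i] adj suffixes → lcp
  [1] 11/9 → 1 ('a')
  [2] 9/0 → 0 ('')
  [3] 0/1 → 1 ('b')
  [4] 1/7 → 0 ('')
  [5] 7/3 → 1 ('c')
  [6] 3/10 → 0 ('')
  [7] 10/8 → 2 ('da')
  [8] 8/2 → 1 ('d')
  [9] 2/6 → 0 ('')
  [10] 6/5 → 1 ('f')
  [11] 5/4 → 2 ('ff')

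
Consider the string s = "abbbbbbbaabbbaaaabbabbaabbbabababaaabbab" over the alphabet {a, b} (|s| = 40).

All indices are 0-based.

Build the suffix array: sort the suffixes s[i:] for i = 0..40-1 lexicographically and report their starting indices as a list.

[13, 33, 14, 34, 15, 8, 22, 38, 31, 29, 27, 19, 35, 16, 9, 23, 0, 39, 12, 32, 7, 21, 37, 30, 28, 26, 18, 11, 6, 20, 36, 25, 17, 10, 5, 24, 4, 3, 2, 1]

rank→(start, suffix):
  0 → (13, 'aaaabbabbaabbbabababaaabbab')
  1 → (33, 'aaabbab')
  2 → (14, 'aaabbabbaabbbabababaaabbab')
  3 → (34, 'aabbab')
  4 → (15, 'aabbabbaabbbabababaaabbab')
  5 → (8, 'aabbbaaaabbabbaabbbabababaaabbab')
  6 → (22, 'aabbbabababaaabbab')
  7 → (38, 'ab')
  8 → (31, 'abaaabbab')
  9 → (29, 'ababaaabbab')
  10 → (27, 'abababaaabbab')
  11 → (19, 'abbaabbbabababaaabbab')
  12 → (35, 'abbab')
  13 → (16, 'abbabbaabbbabababaaabbab')
  14 → (9, 'abbbaaaabbabbaabbbabababaaabbab')
  15 → (23, 'abbbabababaaabbab')
  16 → (0, 'abbbbbbbaabbbaaaabbabbaabbbabababaaabbab')
  17 → (39, 'b')
  18 → (12, 'baaaabbabbaabbbabababaaabbab')
  19 → (32, 'baaabbab')
  20 → (7, 'baabbbaaaabbabbaabbbabababaaabbab')
  21 → (21, 'baabbbabababaaabbab')
  22 → (37, 'bab')
  23 → (30, 'babaaabbab')
  24 → (28, 'bababaaabbab')
  25 → (26, 'babababaaabbab')
  26 → (18, 'babbaabbbabababaaabbab')
  27 → (11, 'bbaaaabbabbaabbbabababaaabbab')
  28 → (6, 'bbaabbbaaaabbabbaabbbabababaaabbab')
  29 → (20, 'bbaabbbabababaaabbab')
  30 → (36, 'bbab')
  31 → (25, 'bbabababaaabbab')
  32 → (17, 'bbabbaabbbabababaaabbab')
  33 → (10, 'bbbaaaabbabbaabbbabababaaabbab')
  34 → (5, 'bbbaabbbaaaabbabbaabbbabababaaabbab')
  35 → (24, 'bbbabababaaabbab')
  36 → (4, 'bbbbaabbbaaaabbabbaabbbabababaaabbab')
  37 → (3, 'bbbbbaabbbaaaabbabbaabbbabababaaabbab')
  38 → (2, 'bbbbbbaabbbaaaabbabbaabbbabababaaabbab')
  39 → (1, 'bbbbbbbaabbbaaaabbabbaabbbabababaaabbab')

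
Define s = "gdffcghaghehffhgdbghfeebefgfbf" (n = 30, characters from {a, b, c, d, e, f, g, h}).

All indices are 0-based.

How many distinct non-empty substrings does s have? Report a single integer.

438

rank→(start, suffix):
  0 → (7, 'aghehffhgdbghfeebefgfbf')
  1 → (23, 'befgfbf')
  2 → (28, 'bf')
  3 → (17, 'bghfeebefgfbf')
  4 → (4, 'cghaghehffhgdbghfeebefgfbf')
  5 → (16, 'dbghfeebefgfbf')
  6 → (1, 'dffcghaghehffhgdbghfeebefgfbf')
  7 → (22, 'ebefgfbf')
  8 → (21, 'eebefgfbf')
  9 → (24, 'efgfbf')
  10 → (10, 'ehffhgdbghfeebefgfbf')
  11 → (29, 'f')
  12 → (27, 'fbf')
  13 → (3, 'fcghaghehffhgdbghfeebefgfbf')
  14 → (20, 'feebefgfbf')
  15 → (2, 'ffcghaghehffhgdbghfeebefgfbf')
  16 → (12, 'ffhgdbghfeebefgfbf')
  17 → (25, 'fgfbf')
  18 → (13, 'fhgdbghfeebefgfbf')
  19 → (15, 'gdbghfeebefgfbf')
  20 → (0, 'gdffcghaghehffhgdbghfeebefgfbf')
  21 → (26, 'gfbf')
  22 → (5, 'ghaghehffhgdbghfeebefgfbf')
  23 → (8, 'ghehffhgdbghfeebefgfbf')
  24 → (18, 'ghfeebefgfbf')
  25 → (6, 'haghehffhgdbghfeebefgfbf')
  26 → (9, 'hehffhgdbghfeebefgfbf')
  27 → (19, 'hfeebefgfbf')
  28 → (11, 'hffhgdbghfeebefgfbf')
  29 → (14, 'hgdbghfeebefgfbf')

SA = [7, 23, 28, 17, 4, 16, 1, 22, 21, 24, 10, 29, 27, 3, 20, 2, 12, 25, 13, 15, 0, 26, 5, 8, 18, 6, 9, 19, 11, 14]
i: (SA[i-1],SA[i]) lcp shared
  1: (7,23) 0 ''
  2: (23,28) 1 'b'
  3: (28,17) 1 'b'
  4: (17,4) 0 ''
  5: (4,16) 0 ''
  6: (16,1) 1 'd'
  7: (1,22) 0 ''
  8: (22,21) 1 'e'
  9: (21,24) 1 'e'
  10: (24,10) 1 'e'
  11: (10,29) 0 ''
  12: (29,27) 1 'f'
  13: (27,3) 1 'f'
  14: (3,20) 1 'f'
  15: (20,2) 1 'f'
  16: (2,12) 2 'ff'
  17: (12,25) 1 'f'
  18: (25,13) 1 'f'
  19: (13,15) 0 ''
  20: (15,0) 2 'gd'
  21: (0,26) 1 'g'
  22: (26,5) 1 'g'
  23: (5,8) 2 'gh'
  24: (8,18) 2 'gh'
  25: (18,6) 0 ''
  26: (6,9) 1 'h'
  27: (9,19) 1 'h'
  28: (19,11) 2 'hf'
  29: (11,14) 1 'h'

n(n+1)/2 = 30·31/2 = 465
Σ LCP = 0 + 0 + 1 + 1 + 0 + 0 + 1 + 0 + 1 + 1 + 1 + 0 + 1 + 1 + 1 + 1 + 2 + 1 + 1 + 0 + 2 + 1 + 1 + 2 + 2 + 0 + 1 + 1 + 2 + 1 = 27
distinct = 465 − 27 = 438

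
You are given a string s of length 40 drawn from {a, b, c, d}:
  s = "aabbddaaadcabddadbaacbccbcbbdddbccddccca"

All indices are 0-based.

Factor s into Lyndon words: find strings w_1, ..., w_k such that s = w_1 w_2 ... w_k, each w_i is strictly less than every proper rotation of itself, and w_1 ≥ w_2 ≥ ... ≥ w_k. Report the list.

emit factor 1: 'aabbdd' (i=0, period=6)
emit factor 2: 'aaadcabddadbaacbccbcbbdddbccddccc' (i=6, period=33)
emit factor 3: 'a' (i=39, period=1)

["aabbdd", "aaadcabddadbaacbccbcbbdddbccddccc", "a"]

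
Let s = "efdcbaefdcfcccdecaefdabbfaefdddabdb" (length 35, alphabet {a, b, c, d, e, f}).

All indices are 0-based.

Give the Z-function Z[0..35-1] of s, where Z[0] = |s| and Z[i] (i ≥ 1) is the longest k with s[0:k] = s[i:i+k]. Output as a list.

[35, 0, 0, 0, 0, 0, 4, 0, 0, 0, 0, 0, 0, 0, 0, 1, 0, 0, 3, 0, 0, 0, 0, 0, 0, 0, 3, 0, 0, 0, 0, 0, 0, 0, 0]

Z[0]=35
i=1: i≥r, start 0; Z[1]=0
i=2: i≥r, start 0; Z[2]=0
i=3: i≥r, start 0; Z[3]=0
i=4: i≥r, start 0; Z[4]=0
i=5: i≥r, start 0; Z[5]=0
i=6: i≥r, start 0; Z[6]=4 extend→box=[6,10)
i=7: min(r-i=3, Z[1]=0)=0; Z[7]=0
i=8: min(r-i=2, Z[2]=0)=0; Z[8]=0
i=9: min(r-i=1, Z[3]=0)=0; Z[9]=0
i=10: i≥r, start 0; Z[10]=0
i=11: i≥r, start 0; Z[11]=0
i=12: i≥r, start 0; Z[12]=0
i=13: i≥r, start 0; Z[13]=0
i=14: i≥r, start 0; Z[14]=0
i=15: i≥r, start 0; Z[15]=1 extend→box=[15,16)
i=16: i≥r, start 0; Z[16]=0
i=17: i≥r, start 0; Z[17]=0
i=18: i≥r, start 0; Z[18]=3 extend→box=[18,21)
i=19: min(r-i=2, Z[1]=0)=0; Z[19]=0
i=20: min(r-i=1, Z[2]=0)=0; Z[20]=0
i=21: i≥r, start 0; Z[21]=0
i=22: i≥r, start 0; Z[22]=0
i=23: i≥r, start 0; Z[23]=0
i=24: i≥r, start 0; Z[24]=0
i=25: i≥r, start 0; Z[25]=0
i=26: i≥r, start 0; Z[26]=3 extend→box=[26,29)
i=27: min(r-i=2, Z[1]=0)=0; Z[27]=0
i=28: min(r-i=1, Z[2]=0)=0; Z[28]=0
i=29: i≥r, start 0; Z[29]=0
i=30: i≥r, start 0; Z[30]=0
i=31: i≥r, start 0; Z[31]=0
i=32: i≥r, start 0; Z[32]=0
i=33: i≥r, start 0; Z[33]=0
i=34: i≥r, start 0; Z[34]=0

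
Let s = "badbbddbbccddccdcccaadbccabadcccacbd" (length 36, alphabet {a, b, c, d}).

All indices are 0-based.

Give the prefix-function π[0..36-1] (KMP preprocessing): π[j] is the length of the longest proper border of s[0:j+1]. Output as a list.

π[0] = 0
j=1 s[j]='a': π[1]=0 (border '')
j=2 s[j]='d': π[2]=0 (border '')
j=3 s[j]='b': π[3]=1 (border 'b')
j=4 s[j]='b': k: 1→0; π[4]=1 (border 'b')
j=5 s[j]='d': k: 1→0; π[5]=0 (border '')
j=6 s[j]='d': π[6]=0 (border '')
j=7 s[j]='b': π[7]=1 (border 'b')
j=8 s[j]='b': k: 1→0; π[8]=1 (border 'b')
j=9 s[j]='c': k: 1→0; π[9]=0 (border '')
j=10 s[j]='c': π[10]=0 (border '')
j=11 s[j]='d': π[11]=0 (border '')
j=12 s[j]='d': π[12]=0 (border '')
j=13 s[j]='c': π[13]=0 (border '')
j=14 s[j]='c': π[14]=0 (border '')
j=15 s[j]='d': π[15]=0 (border '')
j=16 s[j]='c': π[16]=0 (border '')
j=17 s[j]='c': π[17]=0 (border '')
j=18 s[j]='c': π[18]=0 (border '')
j=19 s[j]='a': π[19]=0 (border '')
j=20 s[j]='a': π[20]=0 (border '')
j=21 s[j]='d': π[21]=0 (border '')
j=22 s[j]='b': π[22]=1 (border 'b')
j=23 s[j]='c': k: 1→0; π[23]=0 (border '')
j=24 s[j]='c': π[24]=0 (border '')
j=25 s[j]='a': π[25]=0 (border '')
j=26 s[j]='b': π[26]=1 (border 'b')
j=27 s[j]='a': π[27]=2 (border 'ba')
j=28 s[j]='d': π[28]=3 (border 'bad')
j=29 s[j]='c': k: 3→0; π[29]=0 (border '')
j=30 s[j]='c': π[30]=0 (border '')
j=31 s[j]='c': π[31]=0 (border '')
j=32 s[j]='a': π[32]=0 (border '')
j=33 s[j]='c': π[33]=0 (border '')
j=34 s[j]='b': π[34]=1 (border 'b')
j=35 s[j]='d': k: 1→0; π[35]=0 (border '')

[0, 0, 0, 1, 1, 0, 0, 1, 1, 0, 0, 0, 0, 0, 0, 0, 0, 0, 0, 0, 0, 0, 1, 0, 0, 0, 1, 2, 3, 0, 0, 0, 0, 0, 1, 0]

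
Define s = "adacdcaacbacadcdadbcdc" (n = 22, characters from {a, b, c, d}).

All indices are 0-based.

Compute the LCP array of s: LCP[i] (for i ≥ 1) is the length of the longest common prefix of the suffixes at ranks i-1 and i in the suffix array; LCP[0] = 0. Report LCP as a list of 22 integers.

sorted suffixes:
  #0 SA[0]=6  'aacbacadcdadbcdc'
  #1 SA[1]=10  'acadcdadbcdc'
  #2 SA[2]=7  'acbacadcdadbcdc'
  #3 SA[3]=2  'acdcaacbacadcdadbcdc'
  #4 SA[4]=0  'adacdcaacbacadcdadbcdc'
  #5 SA[5]=16  'adbcdc'
  #6 SA[6]=12  'adcdadbcdc'
  #7 SA[7]=9  'bacadcdadbcdc'
  #8 SA[8]=18  'bcdc'
  #9 SA[9]=21  'c'
  #10 SA[10]=5  'caacbacadcdadbcdc'
  #11 SA[11]=11  'cadcdadbcdc'
  #12 SA[12]=8  'cbacadcdadbcdc'
  #13 SA[13]=14  'cdadbcdc'
  #14 SA[14]=19  'cdc'
  #15 SA[15]=3  'cdcaacbacadcdadbcdc'
  #16 SA[16]=1  'dacdcaacbacadcdadbcdc'
  #17 SA[17]=15  'dadbcdc'
  #18 SA[18]=17  'dbcdc'
  #19 SA[19]=20  'dc'
  #20 SA[20]=4  'dcaacbacadcdadbcdc'
  #21 SA[21]=13  'dcdadbcdc'

SA = [6, 10, 7, 2, 0, 16, 12, 9, 18, 21, 5, 11, 8, 14, 19, 3, 1, 15, 17, 20, 4, 13]
i: (SA[i-1],SA[i]) lcp shared
  1: (6,10) 1 'a'
  2: (10,7) 2 'ac'
  3: (7,2) 2 'ac'
  4: (2,0) 1 'a'
  5: (0,16) 2 'ad'
  6: (16,12) 2 'ad'
  7: (12,9) 0 ''
  8: (9,18) 1 'b'
  9: (18,21) 0 ''
  10: (21,5) 1 'c'
  11: (5,11) 2 'ca'
  12: (11,8) 1 'c'
  13: (8,14) 1 'c'
  14: (14,19) 2 'cd'
  15: (19,3) 3 'cdc'
  16: (3,1) 0 ''
  17: (1,15) 2 'da'
  18: (15,17) 1 'd'
  19: (17,20) 1 'd'
  20: (20,4) 2 'dc'
  21: (4,13) 2 'dc'

[0, 1, 2, 2, 1, 2, 2, 0, 1, 0, 1, 2, 1, 1, 2, 3, 0, 2, 1, 1, 2, 2]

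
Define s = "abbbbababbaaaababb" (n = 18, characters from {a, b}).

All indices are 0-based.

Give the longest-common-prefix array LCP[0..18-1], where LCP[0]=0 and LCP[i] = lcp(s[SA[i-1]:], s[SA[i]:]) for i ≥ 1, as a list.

[0, 3, 2, 1, 5, 2, 3, 3, 0, 1, 2, 3, 4, 1, 2, 3, 2, 3]

rank | idx | suffix
   0 |  10 | aaaababb
   1 |  11 | aaababb
   2 |  12 | aababb
   3 |  13 | ababb
   4 |   5 | ababbaaaababb
   5 |  15 | abb
   6 |   7 | abbaaaababb
   7 |   0 | abbbbababbaaaababb
   8 |  17 | b
   9 |   9 | baaaababb
  10 |   4 | bababbaaaababb
  11 |  14 | babb
  12 |   6 | babbaaaababb
  13 |  16 | bb
  14 |   8 | bbaaaababb
  15 |   3 | bbababbaaaababb
  16 |   2 | bbbababbaaaababb
  17 |   1 | bbbbababbaaaababb

SA = [10, 11, 12, 13, 5, 15, 7, 0, 17, 9, 4, 14, 6, 16, 8, 3, 2, 1]
rank  pair      lcp
   1  s[10:],s[11:]  3  'aaa'
   2  s[11:],s[12:]  2  'aa'
   3  s[12:],s[13:]  1  'a'
   4  s[13:],s[5:]  5  'ababb'
   5  s[5:],s[15:]  2  'ab'
   6  s[15:],s[7:]  3  'abb'
   7  s[7:],s[0:]  3  'abb'
   8  s[0:],s[17:]  0  ''
   9  s[17:],s[9:]  1  'b'
  10  s[9:],s[4:]  2  'ba'
  11  s[4:],s[14:]  3  'bab'
  12  s[14:],s[6:]  4  'babb'
  13  s[6:],s[16:]  1  'b'
  14  s[16:],s[8:]  2  'bb'
  15  s[8:],s[3:]  3  'bba'
  16  s[3:],s[2:]  2  'bb'
  17  s[2:],s[1:]  3  'bbb'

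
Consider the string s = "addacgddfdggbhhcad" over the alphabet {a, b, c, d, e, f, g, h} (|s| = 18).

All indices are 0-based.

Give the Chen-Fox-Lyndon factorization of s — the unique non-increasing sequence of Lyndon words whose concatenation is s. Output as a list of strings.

["add", "acgddfdggbhhcad"]

emit factor 1: 'add' (i=0, period=3)
emit factor 2: 'acgddfdggbhhcad' (i=3, period=15)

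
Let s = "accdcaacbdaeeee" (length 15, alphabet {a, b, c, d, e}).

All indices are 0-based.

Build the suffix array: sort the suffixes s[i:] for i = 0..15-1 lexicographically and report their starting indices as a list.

[5, 6, 0, 10, 8, 4, 7, 1, 2, 9, 3, 14, 13, 12, 11]

sorted suffixes:
  #0 SA[0]=5  'aacbdaeeee'
  #1 SA[1]=6  'acbdaeeee'
  #2 SA[2]=0  'accdcaacbdaeeee'
  #3 SA[3]=10  'aeeee'
  #4 SA[4]=8  'bdaeeee'
  #5 SA[5]=4  'caacbdaeeee'
  #6 SA[6]=7  'cbdaeeee'
  #7 SA[7]=1  'ccdcaacbdaeeee'
  #8 SA[8]=2  'cdcaacbdaeeee'
  #9 SA[9]=9  'daeeee'
  #10 SA[10]=3  'dcaacbdaeeee'
  #11 SA[11]=14  'e'
  #12 SA[12]=13  'ee'
  #13 SA[13]=12  'eee'
  #14 SA[14]=11  'eeee'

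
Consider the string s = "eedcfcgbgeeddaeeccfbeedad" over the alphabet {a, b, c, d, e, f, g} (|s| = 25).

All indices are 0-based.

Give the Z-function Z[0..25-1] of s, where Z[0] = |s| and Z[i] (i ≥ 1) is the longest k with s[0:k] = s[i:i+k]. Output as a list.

[25, 1, 0, 0, 0, 0, 0, 0, 0, 3, 1, 0, 0, 0, 2, 1, 0, 0, 0, 0, 3, 1, 0, 0, 0]

Z[0]=25
i=1: fresh scan; Z[1]=1 extend→box=[1,2)
i=2: fresh scan; Z[2]=0
i=3: fresh scan; Z[3]=0
i=4: fresh scan; Z[4]=0
i=5: fresh scan; Z[5]=0
i=6: fresh scan; Z[6]=0
i=7: fresh scan; Z[7]=0
i=8: fresh scan; Z[8]=0
i=9: fresh scan; Z[9]=3 extend→box=[9,12)
i=10: min(r-i=2, Z[1]=1)=1; Z[10]=1
i=11: min(r-i=1, Z[2]=0)=0; Z[11]=0
i=12: fresh scan; Z[12]=0
i=13: fresh scan; Z[13]=0
i=14: fresh scan; Z[14]=2 extend→box=[14,16)
i=15: min(r-i=1, Z[1]=1)=1; Z[15]=1
i=16: fresh scan; Z[16]=0
i=17: fresh scan; Z[17]=0
i=18: fresh scan; Z[18]=0
i=19: fresh scan; Z[19]=0
i=20: fresh scan; Z[20]=3 extend→box=[20,23)
i=21: min(r-i=2, Z[1]=1)=1; Z[21]=1
i=22: min(r-i=1, Z[2]=0)=0; Z[22]=0
i=23: fresh scan; Z[23]=0
i=24: fresh scan; Z[24]=0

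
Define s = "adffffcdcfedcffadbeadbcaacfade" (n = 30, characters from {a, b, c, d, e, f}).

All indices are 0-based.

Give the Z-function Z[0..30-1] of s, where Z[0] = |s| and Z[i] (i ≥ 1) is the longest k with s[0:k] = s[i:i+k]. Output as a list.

Z[0]=30
i=1: outside box; Z[1]=0
i=2: outside box; Z[2]=0
i=3: outside box; Z[3]=0
i=4: outside box; Z[4]=0
i=5: outside box; Z[5]=0
i=6: outside box; Z[6]=0
i=7: outside box; Z[7]=0
i=8: outside box; Z[8]=0
i=9: outside box; Z[9]=0
i=10: outside box; Z[10]=0
i=11: outside box; Z[11]=0
i=12: outside box; Z[12]=0
i=13: outside box; Z[13]=0
i=14: outside box; Z[14]=0
i=15: outside box; Z[15]=2 grow→box=[15,17)
i=16: min(r-i=1, Z[1]=0)=0; Z[16]=0
i=17: outside box; Z[17]=0
i=18: outside box; Z[18]=0
i=19: outside box; Z[19]=2 grow→box=[19,21)
i=20: min(r-i=1, Z[1]=0)=0; Z[20]=0
i=21: outside box; Z[21]=0
i=22: outside box; Z[22]=0
i=23: outside box; Z[23]=1 grow→box=[23,24)
i=24: outside box; Z[24]=1 grow→box=[24,25)
i=25: outside box; Z[25]=0
i=26: outside box; Z[26]=0
i=27: outside box; Z[27]=2 grow→box=[27,29)
i=28: min(r-i=1, Z[1]=0)=0; Z[28]=0
i=29: outside box; Z[29]=0

[30, 0, 0, 0, 0, 0, 0, 0, 0, 0, 0, 0, 0, 0, 0, 2, 0, 0, 0, 2, 0, 0, 0, 1, 1, 0, 0, 2, 0, 0]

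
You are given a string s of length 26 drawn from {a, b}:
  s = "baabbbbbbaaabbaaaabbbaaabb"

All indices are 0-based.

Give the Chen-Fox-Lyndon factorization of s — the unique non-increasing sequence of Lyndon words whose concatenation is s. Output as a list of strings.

emit factor 1: 'b' (i=0, period=1)
emit factor 2: 'aabbbbbb' (i=1, period=8)
emit factor 3: 'aaabb' (i=9, period=5)
emit factor 4: 'aaaabbbaaabb' (i=14, period=12)

["b", "aabbbbbb", "aaabb", "aaaabbbaaabb"]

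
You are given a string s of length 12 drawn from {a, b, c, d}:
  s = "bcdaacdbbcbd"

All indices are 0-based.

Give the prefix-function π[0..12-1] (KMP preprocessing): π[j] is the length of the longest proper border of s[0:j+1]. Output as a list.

[0, 0, 0, 0, 0, 0, 0, 1, 1, 2, 1, 0]

π[0] = 0
j=1 s[j]='c': π[1]=0 (border '')
j=2 s[j]='d': π[2]=0 (border '')
j=3 s[j]='a': π[3]=0 (border '')
j=4 s[j]='a': π[4]=0 (border '')
j=5 s[j]='c': π[5]=0 (border '')
j=6 s[j]='d': π[6]=0 (border '')
j=7 s[j]='b': π[7]=1 (border 'b')
j=8 s[j]='b': k: 1→0; π[8]=1 (border 'b')
j=9 s[j]='c': π[9]=2 (border 'bc')
j=10 s[j]='b': k: 2→0; π[10]=1 (border 'b')
j=11 s[j]='d': k: 1→0; π[11]=0 (border '')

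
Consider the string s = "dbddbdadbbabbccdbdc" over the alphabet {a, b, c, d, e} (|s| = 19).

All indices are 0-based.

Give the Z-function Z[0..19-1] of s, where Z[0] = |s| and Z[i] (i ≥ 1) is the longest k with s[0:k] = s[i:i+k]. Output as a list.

[19, 0, 1, 3, 0, 1, 0, 2, 0, 0, 0, 0, 0, 0, 0, 3, 0, 1, 0]

Z[0]=19
i=1: outside box; Z[1]=0
i=2: outside box; Z[2]=1 scan→box=[2,3)
i=3: outside box; Z[3]=3 scan→box=[3,6)
i=4: min(r-i=2, Z[1]=0)=0; Z[4]=0
i=5: min(r-i=1, Z[2]=1)=1; Z[5]=1
i=6: outside box; Z[6]=0
i=7: outside box; Z[7]=2 scan→box=[7,9)
i=8: min(r-i=1, Z[1]=0)=0; Z[8]=0
i=9: outside box; Z[9]=0
i=10: outside box; Z[10]=0
i=11: outside box; Z[11]=0
i=12: outside box; Z[12]=0
i=13: outside box; Z[13]=0
i=14: outside box; Z[14]=0
i=15: outside box; Z[15]=3 scan→box=[15,18)
i=16: min(r-i=2, Z[1]=0)=0; Z[16]=0
i=17: min(r-i=1, Z[2]=1)=1; Z[17]=1
i=18: outside box; Z[18]=0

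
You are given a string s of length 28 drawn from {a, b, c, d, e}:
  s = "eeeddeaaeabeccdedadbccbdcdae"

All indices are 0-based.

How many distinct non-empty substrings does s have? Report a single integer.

375

rank | idx | suffix
   0 |   6 | aaeabeccdedadbccbdcdae
   1 |   9 | abeccdedadbccbdcdae
   2 |  17 | adbccbdcdae
   3 |  26 | ae
   4 |   7 | aeabeccdedadbccbdcdae
   5 |  19 | bccbdcdae
   6 |  22 | bdcdae
   7 |  10 | beccdedadbccbdcdae
   8 |  21 | cbdcdae
   9 |  20 | ccbdcdae
  10 |  12 | ccdedadbccbdcdae
  11 |  24 | cdae
  12 |  13 | cdedadbccbdcdae
  13 |  16 | dadbccbdcdae
  14 |  25 | dae
  15 |  18 | dbccbdcdae
  16 |  23 | dcdae
  17 |   3 | ddeaaeabeccdedadbccbdcdae
  18 |   4 | deaaeabeccdedadbccbdcdae
  19 |  14 | dedadbccbdcdae
  20 |  27 | e
  21 |   5 | eaaeabeccdedadbccbdcdae
  22 |   8 | eabeccdedadbccbdcdae
  23 |  11 | eccdedadbccbdcdae
  24 |  15 | edadbccbdcdae
  25 |   2 | eddeaaeabeccdedadbccbdcdae
  26 |   1 | eeddeaaeabeccdedadbccbdcdae
  27 |   0 | eeeddeaaeabeccdedadbccbdcdae

SA = [6, 9, 17, 26, 7, 19, 22, 10, 21, 20, 12, 24, 13, 16, 25, 18, 23, 3, 4, 14, 27, 5, 8, 11, 15, 2, 1, 0]
i: (SA[i-1],SA[i]) lcp shared
  1: (6,9) 1 'a'
  2: (9,17) 1 'a'
  3: (17,26) 1 'a'
  4: (26,7) 2 'ae'
  5: (7,19) 0 ''
  6: (19,22) 1 'b'
  7: (22,10) 1 'b'
  8: (10,21) 0 ''
  9: (21,20) 1 'c'
  10: (20,12) 2 'cc'
  11: (12,24) 1 'c'
  12: (24,13) 2 'cd'
  13: (13,16) 0 ''
  14: (16,25) 2 'da'
  15: (25,18) 1 'd'
  16: (18,23) 1 'd'
  17: (23,3) 1 'd'
  18: (3,4) 1 'd'
  19: (4,14) 2 'de'
  20: (14,27) 0 ''
  21: (27,5) 1 'e'
  22: (5,8) 2 'ea'
  23: (8,11) 1 'e'
  24: (11,15) 1 'e'
  25: (15,2) 2 'ed'
  26: (2,1) 1 'e'
  27: (1,0) 2 'ee'

n(n+1)/2 = 28·29/2 = 406
Σ LCP = 0 + 1 + 1 + 1 + 2 + 0 + 1 + 1 + 0 + 1 + 2 + 1 + 2 + 0 + 2 + 1 + 1 + 1 + 1 + 2 + 0 + 1 + 2 + 1 + 1 + 2 + 1 + 2 = 31
distinct = 406 − 31 = 375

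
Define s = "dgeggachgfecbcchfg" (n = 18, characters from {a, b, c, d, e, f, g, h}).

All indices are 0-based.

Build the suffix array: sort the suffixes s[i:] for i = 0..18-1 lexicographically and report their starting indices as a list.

rank→(start, suffix):
  0 → (5, 'achgfecbcchfg')
  1 → (12, 'bcchfg')
  2 → (11, 'cbcchfg')
  3 → (13, 'cchfg')
  4 → (14, 'chfg')
  5 → (6, 'chgfecbcchfg')
  6 → (0, 'dgeggachgfecbcchfg')
  7 → (10, 'ecbcchfg')
  8 → (2, 'eggachgfecbcchfg')
  9 → (9, 'fecbcchfg')
  10 → (16, 'fg')
  11 → (17, 'g')
  12 → (4, 'gachgfecbcchfg')
  13 → (1, 'geggachgfecbcchfg')
  14 → (8, 'gfecbcchfg')
  15 → (3, 'ggachgfecbcchfg')
  16 → (15, 'hfg')
  17 → (7, 'hgfecbcchfg')

[5, 12, 11, 13, 14, 6, 0, 10, 2, 9, 16, 17, 4, 1, 8, 3, 15, 7]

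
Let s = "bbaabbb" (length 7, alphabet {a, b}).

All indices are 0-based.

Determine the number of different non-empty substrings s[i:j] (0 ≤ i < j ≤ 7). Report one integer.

rank | idx | suffix
   0 |   2 | aabbb
   1 |   3 | abbb
   2 |   6 | b
   3 |   1 | baabbb
   4 |   5 | bb
   5 |   0 | bbaabbb
   6 |   4 | bbb

SA = [2, 3, 6, 1, 5, 0, 4]
rank  pair      lcp
   1  s[2:],s[3:]  1  'a'
   2  s[3:],s[6:]  0  ''
   3  s[6:],s[1:]  1  'b'
   4  s[1:],s[5:]  1  'b'
   5  s[5:],s[0:]  2  'bb'
   6  s[0:],s[4:]  2  'bb'

n(n+1)/2 = 7·8/2 = 28
Σ LCP = 0 + 1 + 0 + 1 + 1 + 2 + 2 = 7
distinct = 28 − 7 = 21

21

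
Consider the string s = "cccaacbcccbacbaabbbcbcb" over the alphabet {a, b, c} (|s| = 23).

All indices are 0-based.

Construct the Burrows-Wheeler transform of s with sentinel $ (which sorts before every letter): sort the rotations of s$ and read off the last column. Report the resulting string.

bbcabacccabcbccbacbacc$b

rank  rotation                  last
    0  $cccaacbcccbacbaabbbcbcb  b
    1  aabbbcbcb$cccaacbcccbacb  b
    2  aacbcccbacbaabbbcbcb$ccc  c
    3  abbbcbcb$cccaacbcccbacba  a
    4  acbaabbbcbcb$cccaacbcccb  b
    5  acbcccbacbaabbbcbcb$ccca  a
    6  b$cccaacbcccbacbaabbbcbc  c
    7  baabbbcbcb$cccaacbcccbac  c
    8  bacbaabbbcbcb$cccaacbccc  c
    9  bbbcbcb$cccaacbcccbacbaa  a
   10  bbcbcb$cccaacbcccbacbaab  b
   11  bcb$cccaacbcccbacbaabbbc  c
   12  bcbcb$cccaacbcccbacbaabb  b
   13  bcccbacbaabbbcbcb$cccaac  c
   14  caacbcccbacbaabbbcbcb$cc  c
   15  cb$cccaacbcccbacbaabbbcb  b
   16  cbaabbbcbcb$cccaacbcccba  a
   17  cbacbaabbbcbcb$cccaacbcc  c
   18  cbcb$cccaacbcccbacbaabbb  b
   19  cbcccbacbaabbbcbcb$cccaa  a
   20  ccaacbcccbacbaabbbcbcb$c  c
   21  ccbacbaabbbcbcb$cccaacbc  c
   22  cccaacbcccbacbaabbbcbcb$  $
   23  cccbacbaabbbcbcb$cccaacb  b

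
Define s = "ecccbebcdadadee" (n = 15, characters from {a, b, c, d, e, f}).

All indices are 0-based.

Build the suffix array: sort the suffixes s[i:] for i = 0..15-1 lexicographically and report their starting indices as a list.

[9, 11, 6, 4, 3, 2, 1, 7, 8, 10, 12, 14, 5, 0, 13]

rank→(start, suffix):
  0 → (9, 'adadee')
  1 → (11, 'adee')
  2 → (6, 'bcdadadee')
  3 → (4, 'bebcdadadee')
  4 → (3, 'cbebcdadadee')
  5 → (2, 'ccbebcdadadee')
  6 → (1, 'cccbebcdadadee')
  7 → (7, 'cdadadee')
  8 → (8, 'dadadee')
  9 → (10, 'dadee')
  10 → (12, 'dee')
  11 → (14, 'e')
  12 → (5, 'ebcdadadee')
  13 → (0, 'ecccbebcdadadee')
  14 → (13, 'ee')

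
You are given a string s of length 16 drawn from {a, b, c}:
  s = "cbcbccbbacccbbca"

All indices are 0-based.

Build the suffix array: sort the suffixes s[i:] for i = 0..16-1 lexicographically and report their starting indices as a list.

[15, 8, 7, 6, 12, 13, 1, 3, 14, 5, 11, 0, 2, 4, 10, 9]

rank | idx | suffix
   0 |  15 | a
   1 |   8 | acccbbca
   2 |   7 | bacccbbca
   3 |   6 | bbacccbbca
   4 |  12 | bbca
   5 |  13 | bca
   6 |   1 | bcbccbbacccbbca
   7 |   3 | bccbbacccbbca
   8 |  14 | ca
   9 |   5 | cbbacccbbca
  10 |  11 | cbbca
  11 |   0 | cbcbccbbacccbbca
  12 |   2 | cbccbbacccbbca
  13 |   4 | ccbbacccbbca
  14 |  10 | ccbbca
  15 |   9 | cccbbca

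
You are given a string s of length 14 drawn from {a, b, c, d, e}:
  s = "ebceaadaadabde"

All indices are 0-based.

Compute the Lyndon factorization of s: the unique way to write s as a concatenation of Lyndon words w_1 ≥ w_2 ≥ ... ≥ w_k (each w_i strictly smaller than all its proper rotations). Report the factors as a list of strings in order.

["e", "bce", "aadaadabde"]

emit factor 1: 'e' (i=0, period=1)
emit factor 2: 'bce' (i=1, period=3)
emit factor 3: 'aadaadabde' (i=4, period=10)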